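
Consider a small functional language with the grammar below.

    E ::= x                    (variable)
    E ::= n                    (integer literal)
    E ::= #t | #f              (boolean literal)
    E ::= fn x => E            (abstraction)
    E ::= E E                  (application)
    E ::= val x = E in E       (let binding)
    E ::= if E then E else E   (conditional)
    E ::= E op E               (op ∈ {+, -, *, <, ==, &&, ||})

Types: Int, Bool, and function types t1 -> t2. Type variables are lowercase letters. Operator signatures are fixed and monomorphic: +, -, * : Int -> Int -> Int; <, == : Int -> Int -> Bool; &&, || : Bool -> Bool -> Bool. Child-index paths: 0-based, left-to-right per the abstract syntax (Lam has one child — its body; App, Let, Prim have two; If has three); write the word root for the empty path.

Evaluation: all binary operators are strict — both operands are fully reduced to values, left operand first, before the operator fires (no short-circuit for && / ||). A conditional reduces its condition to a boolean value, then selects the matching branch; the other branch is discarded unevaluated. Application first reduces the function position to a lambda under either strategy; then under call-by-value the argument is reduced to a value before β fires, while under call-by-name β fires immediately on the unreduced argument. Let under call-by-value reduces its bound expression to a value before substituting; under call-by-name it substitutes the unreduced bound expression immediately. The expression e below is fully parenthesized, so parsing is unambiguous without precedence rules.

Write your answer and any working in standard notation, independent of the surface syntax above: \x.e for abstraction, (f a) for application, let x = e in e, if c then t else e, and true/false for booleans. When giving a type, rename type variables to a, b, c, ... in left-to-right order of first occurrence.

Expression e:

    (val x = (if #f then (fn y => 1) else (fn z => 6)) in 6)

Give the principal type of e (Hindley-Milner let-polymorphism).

Derivation:
  unify Bool ~ Bool
\y._ : a -> Int
\z._ : b -> Int
  unify a -> Int ~ b -> Int
  unify a ~ b
  unify Int ~ Int
let x : forall. b -> Int

Answer: Int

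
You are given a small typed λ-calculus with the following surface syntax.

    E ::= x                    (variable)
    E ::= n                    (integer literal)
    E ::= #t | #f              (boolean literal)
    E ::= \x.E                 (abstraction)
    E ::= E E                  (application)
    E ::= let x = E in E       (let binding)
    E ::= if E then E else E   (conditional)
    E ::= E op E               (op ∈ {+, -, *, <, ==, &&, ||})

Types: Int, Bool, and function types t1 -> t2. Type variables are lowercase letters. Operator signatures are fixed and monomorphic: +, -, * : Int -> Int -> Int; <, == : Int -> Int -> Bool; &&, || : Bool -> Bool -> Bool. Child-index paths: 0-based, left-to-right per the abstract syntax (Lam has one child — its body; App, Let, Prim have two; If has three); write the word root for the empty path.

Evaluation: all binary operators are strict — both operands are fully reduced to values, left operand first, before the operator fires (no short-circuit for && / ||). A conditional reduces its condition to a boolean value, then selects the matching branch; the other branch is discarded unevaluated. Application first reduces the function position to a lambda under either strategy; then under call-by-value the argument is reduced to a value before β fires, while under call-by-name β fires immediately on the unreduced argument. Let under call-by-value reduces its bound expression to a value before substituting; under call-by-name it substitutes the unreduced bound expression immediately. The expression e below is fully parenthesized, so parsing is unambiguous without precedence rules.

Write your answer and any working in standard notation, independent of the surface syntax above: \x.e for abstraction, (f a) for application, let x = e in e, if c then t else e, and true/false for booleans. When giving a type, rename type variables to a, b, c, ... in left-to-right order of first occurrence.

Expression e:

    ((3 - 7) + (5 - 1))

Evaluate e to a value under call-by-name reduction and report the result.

Answer: 0

Trace:
step 0: ((3 - 7) + (5 - 1))
step 1: [delta@0] (-4 + (5 - 1))
step 2: [delta@1] (-4 + 4)
step 3: [delta@root] 0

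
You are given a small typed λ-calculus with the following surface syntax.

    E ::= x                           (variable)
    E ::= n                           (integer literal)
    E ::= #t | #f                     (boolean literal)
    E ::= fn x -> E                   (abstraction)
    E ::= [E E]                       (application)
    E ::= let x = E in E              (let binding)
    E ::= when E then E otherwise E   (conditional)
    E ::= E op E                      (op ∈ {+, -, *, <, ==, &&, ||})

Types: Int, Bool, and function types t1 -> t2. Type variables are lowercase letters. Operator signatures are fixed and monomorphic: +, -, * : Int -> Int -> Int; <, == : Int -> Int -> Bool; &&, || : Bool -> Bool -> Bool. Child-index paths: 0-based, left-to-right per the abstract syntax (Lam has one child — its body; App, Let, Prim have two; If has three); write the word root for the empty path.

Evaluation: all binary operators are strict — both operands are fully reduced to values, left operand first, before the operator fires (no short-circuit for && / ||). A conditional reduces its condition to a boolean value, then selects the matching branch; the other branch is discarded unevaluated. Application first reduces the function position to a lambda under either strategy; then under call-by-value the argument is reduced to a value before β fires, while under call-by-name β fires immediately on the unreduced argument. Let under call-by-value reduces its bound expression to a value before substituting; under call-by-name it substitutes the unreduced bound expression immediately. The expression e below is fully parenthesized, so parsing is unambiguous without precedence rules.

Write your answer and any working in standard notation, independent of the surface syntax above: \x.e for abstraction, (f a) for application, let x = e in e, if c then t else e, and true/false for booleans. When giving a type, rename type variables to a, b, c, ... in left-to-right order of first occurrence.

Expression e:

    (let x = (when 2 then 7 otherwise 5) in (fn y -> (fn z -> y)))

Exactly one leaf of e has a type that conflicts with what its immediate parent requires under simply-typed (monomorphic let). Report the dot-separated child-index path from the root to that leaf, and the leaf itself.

Trace:
  unify Int ~ Bool
  FAIL: mismatch Int ~ Bool

Answer: 0.0 : 2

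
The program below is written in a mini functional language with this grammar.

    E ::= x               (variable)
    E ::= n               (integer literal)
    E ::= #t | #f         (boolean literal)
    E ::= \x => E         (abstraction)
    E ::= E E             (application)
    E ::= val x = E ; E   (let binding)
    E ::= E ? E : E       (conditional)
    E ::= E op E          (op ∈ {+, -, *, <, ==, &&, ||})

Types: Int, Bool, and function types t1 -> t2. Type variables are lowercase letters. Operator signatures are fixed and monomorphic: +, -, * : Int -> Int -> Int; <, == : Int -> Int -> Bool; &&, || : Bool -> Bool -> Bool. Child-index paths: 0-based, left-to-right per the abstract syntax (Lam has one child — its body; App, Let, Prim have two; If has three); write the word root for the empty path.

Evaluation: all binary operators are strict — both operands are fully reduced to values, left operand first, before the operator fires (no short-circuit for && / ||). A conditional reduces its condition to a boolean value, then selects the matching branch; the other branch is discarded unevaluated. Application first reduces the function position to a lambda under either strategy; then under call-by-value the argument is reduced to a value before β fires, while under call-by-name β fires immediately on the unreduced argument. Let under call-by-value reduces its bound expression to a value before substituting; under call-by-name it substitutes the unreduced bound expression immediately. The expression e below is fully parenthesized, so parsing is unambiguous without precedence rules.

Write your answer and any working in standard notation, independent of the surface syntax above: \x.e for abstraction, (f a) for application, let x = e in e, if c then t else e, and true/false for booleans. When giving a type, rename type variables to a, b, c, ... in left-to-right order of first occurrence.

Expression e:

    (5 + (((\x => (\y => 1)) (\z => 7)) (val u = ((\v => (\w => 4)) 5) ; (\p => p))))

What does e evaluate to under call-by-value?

Derivation:
step 0: (5 + (((\x.(\y.1)) (\z.7)) (let u = ((\v.(\w.4)) 5) in (\p.p))))
step 1: [beta@1.0] (5 + ((\y.1) (let u = ((\v.(\w.4)) 5) in (\p.p))))
step 2: [beta@1.1.0] (5 + ((\y.1) (let u = (\w.4) in (\p.p))))
step 3: [let@1.1] (5 + ((\y.1) (\p.p)))
step 4: [beta@1] (5 + 1)
step 5: [delta@root] 6

Answer: 6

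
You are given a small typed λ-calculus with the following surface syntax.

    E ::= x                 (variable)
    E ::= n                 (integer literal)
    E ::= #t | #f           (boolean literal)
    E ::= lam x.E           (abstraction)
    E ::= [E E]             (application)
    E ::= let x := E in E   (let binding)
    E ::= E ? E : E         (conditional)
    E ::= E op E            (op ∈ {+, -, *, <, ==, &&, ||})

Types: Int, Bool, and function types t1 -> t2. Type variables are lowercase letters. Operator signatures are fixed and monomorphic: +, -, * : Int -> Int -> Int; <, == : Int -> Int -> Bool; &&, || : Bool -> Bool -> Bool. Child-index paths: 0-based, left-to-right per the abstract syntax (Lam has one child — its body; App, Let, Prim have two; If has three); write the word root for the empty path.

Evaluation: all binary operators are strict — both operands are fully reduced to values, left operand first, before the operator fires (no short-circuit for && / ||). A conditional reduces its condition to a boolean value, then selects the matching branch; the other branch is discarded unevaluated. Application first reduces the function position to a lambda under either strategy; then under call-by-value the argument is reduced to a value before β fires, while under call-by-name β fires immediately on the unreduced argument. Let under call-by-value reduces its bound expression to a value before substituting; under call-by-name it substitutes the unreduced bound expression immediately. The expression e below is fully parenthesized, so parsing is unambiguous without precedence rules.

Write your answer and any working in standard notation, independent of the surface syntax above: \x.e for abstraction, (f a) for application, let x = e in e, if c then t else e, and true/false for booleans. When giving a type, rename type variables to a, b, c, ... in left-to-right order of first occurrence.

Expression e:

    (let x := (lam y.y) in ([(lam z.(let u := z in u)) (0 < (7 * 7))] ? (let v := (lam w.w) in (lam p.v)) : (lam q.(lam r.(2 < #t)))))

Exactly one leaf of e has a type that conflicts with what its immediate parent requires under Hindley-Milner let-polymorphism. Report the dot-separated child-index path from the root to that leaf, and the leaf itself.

Working:
y : a
\y._ : a -> a
let x : forall. a -> a
z : b
let u : b
u : b
\z._ : b -> b
  unify Int ~ Int
  unify Int ~ Int
  unify Int ~ Int
  unify Int ~ Int
  unify b -> b ~ Bool -> c
  unify b ~ Bool
  unify Bool ~ c
_ _ : Bool
  unify Bool ~ Bool
w : d
\w._ : d -> d
let v : forall. d -> d
v : f -> f
\p._ : e -> f -> f
  unify Int ~ Int
  unify Bool ~ Int
  FAIL: mismatch Bool ~ Int

Answer: 1.2.0.0.1 : true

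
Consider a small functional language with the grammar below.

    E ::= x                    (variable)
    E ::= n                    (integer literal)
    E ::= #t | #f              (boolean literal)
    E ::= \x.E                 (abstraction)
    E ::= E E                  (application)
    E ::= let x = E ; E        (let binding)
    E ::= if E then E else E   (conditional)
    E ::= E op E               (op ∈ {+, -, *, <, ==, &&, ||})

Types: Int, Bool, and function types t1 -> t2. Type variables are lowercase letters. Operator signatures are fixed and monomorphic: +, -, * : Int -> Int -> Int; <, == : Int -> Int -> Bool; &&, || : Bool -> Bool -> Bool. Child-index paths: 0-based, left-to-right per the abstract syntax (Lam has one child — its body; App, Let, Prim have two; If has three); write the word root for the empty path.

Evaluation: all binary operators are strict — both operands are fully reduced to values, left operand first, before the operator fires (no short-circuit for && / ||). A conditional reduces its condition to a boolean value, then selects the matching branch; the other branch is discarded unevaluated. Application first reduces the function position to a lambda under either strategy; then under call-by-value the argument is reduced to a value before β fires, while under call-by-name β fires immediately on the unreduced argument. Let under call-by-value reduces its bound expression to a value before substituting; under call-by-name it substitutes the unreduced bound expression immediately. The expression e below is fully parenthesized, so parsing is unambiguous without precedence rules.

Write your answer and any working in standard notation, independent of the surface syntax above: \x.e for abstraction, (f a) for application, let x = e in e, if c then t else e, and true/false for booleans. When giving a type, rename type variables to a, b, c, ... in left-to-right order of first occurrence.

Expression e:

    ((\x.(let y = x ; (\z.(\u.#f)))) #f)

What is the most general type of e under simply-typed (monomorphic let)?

Answer: a -> b -> Bool

Working:
x : a
let y : a
\u._ : c -> Bool
\z._ : b -> c -> Bool
\x._ : a -> b -> c -> Bool
  unify a -> b -> c -> Bool ~ Bool -> d
  unify a ~ Bool
  unify b -> c -> Bool ~ d
_ _ : b -> c -> Bool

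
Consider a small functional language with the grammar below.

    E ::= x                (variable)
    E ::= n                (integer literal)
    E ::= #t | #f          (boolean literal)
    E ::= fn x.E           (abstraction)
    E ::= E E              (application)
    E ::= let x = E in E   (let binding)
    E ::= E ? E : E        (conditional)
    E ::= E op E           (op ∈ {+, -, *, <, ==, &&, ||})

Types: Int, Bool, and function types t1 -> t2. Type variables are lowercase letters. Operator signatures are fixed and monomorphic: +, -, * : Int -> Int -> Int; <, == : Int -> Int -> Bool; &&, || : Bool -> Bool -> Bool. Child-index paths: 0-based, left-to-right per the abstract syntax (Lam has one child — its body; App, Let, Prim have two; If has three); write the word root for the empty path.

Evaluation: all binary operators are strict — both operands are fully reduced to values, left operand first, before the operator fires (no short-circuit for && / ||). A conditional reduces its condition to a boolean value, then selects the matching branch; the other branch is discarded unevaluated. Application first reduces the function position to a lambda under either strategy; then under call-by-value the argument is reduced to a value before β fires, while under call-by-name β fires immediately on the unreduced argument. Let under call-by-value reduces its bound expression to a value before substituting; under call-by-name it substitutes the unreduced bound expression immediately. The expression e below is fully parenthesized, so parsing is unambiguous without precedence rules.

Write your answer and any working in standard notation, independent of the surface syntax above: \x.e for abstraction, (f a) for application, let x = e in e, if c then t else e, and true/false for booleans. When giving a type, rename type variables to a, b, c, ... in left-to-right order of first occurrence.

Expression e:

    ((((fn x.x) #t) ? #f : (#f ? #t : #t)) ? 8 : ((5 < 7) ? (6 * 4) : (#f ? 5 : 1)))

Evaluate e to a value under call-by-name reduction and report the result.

Trace:
step 0: (if (if ((\x.x) true) then false else (if false then true else true)) then 8 else (if (5 < 7) then (6 * 4) else (if false then 5 else 1)))
step 1: [beta@0.0] (if (if true then false else (if false then true else true)) then 8 else (if (5 < 7) then (6 * 4) else (if false then 5 else 1)))
step 2: [if@0] (if false then 8 else (if (5 < 7) then (6 * 4) else (if false then 5 else 1)))
step 3: [if@root] (if (5 < 7) then (6 * 4) else (if false then 5 else 1))
step 4: [delta@0] (if true then (6 * 4) else (if false then 5 else 1))
step 5: [if@root] (6 * 4)
step 6: [delta@root] 24

Answer: 24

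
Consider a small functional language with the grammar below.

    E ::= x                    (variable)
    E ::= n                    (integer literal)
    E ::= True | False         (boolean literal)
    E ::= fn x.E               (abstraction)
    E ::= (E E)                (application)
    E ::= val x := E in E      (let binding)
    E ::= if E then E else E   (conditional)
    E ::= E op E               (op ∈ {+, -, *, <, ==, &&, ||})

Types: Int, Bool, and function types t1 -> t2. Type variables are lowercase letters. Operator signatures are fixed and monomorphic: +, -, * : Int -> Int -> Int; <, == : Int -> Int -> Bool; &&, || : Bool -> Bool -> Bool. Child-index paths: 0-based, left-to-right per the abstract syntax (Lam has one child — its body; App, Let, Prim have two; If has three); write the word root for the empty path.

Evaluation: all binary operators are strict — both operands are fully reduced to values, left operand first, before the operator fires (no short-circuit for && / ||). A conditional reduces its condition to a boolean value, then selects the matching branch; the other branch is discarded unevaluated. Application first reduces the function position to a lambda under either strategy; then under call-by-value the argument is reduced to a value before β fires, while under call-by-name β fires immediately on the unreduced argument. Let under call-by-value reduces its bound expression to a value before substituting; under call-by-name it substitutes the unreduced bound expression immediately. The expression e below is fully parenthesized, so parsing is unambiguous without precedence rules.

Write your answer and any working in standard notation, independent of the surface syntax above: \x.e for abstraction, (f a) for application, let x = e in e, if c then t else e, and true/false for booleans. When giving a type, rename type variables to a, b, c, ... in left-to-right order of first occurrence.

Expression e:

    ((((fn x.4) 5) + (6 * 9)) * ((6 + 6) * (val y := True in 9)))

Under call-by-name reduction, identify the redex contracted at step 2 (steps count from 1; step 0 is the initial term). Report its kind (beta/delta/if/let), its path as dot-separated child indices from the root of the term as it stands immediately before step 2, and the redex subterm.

Answer: delta at 0.1 : (6 * 9)

Working:
step 0: ((((\x.4) 5) + (6 * 9)) * ((6 + 6) * (let y = true in 9)))
step 1: [beta@0.0] ((4 + (6 * 9)) * ((6 + 6) * (let y = true in 9)))
step 2: [delta@0.1] ((4 + 54) * ((6 + 6) * (let y = true in 9)))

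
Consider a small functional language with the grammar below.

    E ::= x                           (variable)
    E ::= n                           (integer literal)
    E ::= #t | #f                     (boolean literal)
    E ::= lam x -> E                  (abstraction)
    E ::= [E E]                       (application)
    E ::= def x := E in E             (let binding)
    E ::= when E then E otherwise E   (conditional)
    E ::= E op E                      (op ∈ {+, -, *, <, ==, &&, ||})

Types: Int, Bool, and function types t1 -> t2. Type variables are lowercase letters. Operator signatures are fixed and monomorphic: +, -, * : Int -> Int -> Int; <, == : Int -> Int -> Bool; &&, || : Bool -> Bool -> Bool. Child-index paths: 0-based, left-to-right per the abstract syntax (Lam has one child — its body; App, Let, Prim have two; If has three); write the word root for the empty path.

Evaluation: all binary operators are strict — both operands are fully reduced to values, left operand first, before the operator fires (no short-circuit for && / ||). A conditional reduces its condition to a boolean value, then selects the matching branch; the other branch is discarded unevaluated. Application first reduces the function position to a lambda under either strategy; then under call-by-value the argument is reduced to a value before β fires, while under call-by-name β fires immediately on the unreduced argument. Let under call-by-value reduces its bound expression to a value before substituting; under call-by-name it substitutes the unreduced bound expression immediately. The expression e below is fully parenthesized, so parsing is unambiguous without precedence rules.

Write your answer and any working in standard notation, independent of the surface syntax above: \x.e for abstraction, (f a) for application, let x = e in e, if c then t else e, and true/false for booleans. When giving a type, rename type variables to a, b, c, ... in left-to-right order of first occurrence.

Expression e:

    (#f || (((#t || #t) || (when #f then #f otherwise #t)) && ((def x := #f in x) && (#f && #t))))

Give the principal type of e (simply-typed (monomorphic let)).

Trace:
  unify Bool ~ Bool
  unify Bool ~ Bool
  unify Bool ~ Bool
  unify Bool ~ Bool
  unify Bool ~ Bool
  unify Bool ~ Bool
  unify Bool ~ Bool
  unify Bool ~ Bool
let x : Bool
x : Bool
  unify Bool ~ Bool
  unify Bool ~ Bool
  unify Bool ~ Bool
  unify Bool ~ Bool
  unify Bool ~ Bool
  unify Bool ~ Bool

Answer: Bool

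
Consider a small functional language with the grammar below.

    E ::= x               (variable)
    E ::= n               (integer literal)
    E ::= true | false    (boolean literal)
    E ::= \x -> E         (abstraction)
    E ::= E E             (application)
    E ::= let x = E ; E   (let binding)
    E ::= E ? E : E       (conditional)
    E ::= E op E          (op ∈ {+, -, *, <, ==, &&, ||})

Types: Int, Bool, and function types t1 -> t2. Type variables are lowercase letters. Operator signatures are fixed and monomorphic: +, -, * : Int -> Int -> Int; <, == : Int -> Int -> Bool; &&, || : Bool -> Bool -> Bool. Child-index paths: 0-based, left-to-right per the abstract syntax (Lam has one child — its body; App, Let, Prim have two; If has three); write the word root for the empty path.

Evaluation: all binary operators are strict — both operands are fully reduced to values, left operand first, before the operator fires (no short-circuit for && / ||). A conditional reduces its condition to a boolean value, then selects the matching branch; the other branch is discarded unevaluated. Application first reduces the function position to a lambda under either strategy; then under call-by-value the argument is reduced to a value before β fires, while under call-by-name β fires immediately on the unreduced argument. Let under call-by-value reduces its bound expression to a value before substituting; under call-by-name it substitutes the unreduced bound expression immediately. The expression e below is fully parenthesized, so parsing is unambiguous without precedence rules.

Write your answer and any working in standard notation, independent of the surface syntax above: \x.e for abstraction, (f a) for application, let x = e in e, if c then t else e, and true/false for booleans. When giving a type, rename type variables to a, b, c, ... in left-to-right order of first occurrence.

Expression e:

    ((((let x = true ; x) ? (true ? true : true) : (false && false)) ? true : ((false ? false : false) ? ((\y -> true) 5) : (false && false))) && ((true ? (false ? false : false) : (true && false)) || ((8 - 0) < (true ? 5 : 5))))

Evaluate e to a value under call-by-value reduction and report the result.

Answer: false

Derivation:
step 0: ((if (if (let x = true in x) then (if true then true else true) else (false && false)) then true else (if (if false then false else false) then ((\y.true) 5) else (false && false))) && ((if true then (if false then false else false) else (true && false)) || ((8 - 0) < (if true then 5 else 5))))
step 1: [let@0.0.0] ((if (if true then (if true then true else true) else (false && false)) then true else (if (if false then false else false) then ((\y.true) 5) else (false && false))) && ((if true then (if false then false else false) else (true && false)) || ((8 - 0) < (if true then 5 else 5))))
step 2: [if@0.0] ((if (if true then true else true) then true else (if (if false then false else false) then ((\y.true) 5) else (false && false))) && ((if true then (if false then false else false) else (true && false)) || ((8 - 0) < (if true then 5 else 5))))
step 3: [if@0.0] ((if true then true else (if (if false then false else false) then ((\y.true) 5) else (false && false))) && ((if true then (if false then false else false) else (true && false)) || ((8 - 0) < (if true then 5 else 5))))
step 4: [if@0] (true && ((if true then (if false then false else false) else (true && false)) || ((8 - 0) < (if true then 5 else 5))))
step 5: [if@1.0] (true && ((if false then false else false) || ((8 - 0) < (if true then 5 else 5))))
step 6: [if@1.0] (true && (false || ((8 - 0) < (if true then 5 else 5))))
step 7: [delta@1.1.0] (true && (false || (8 < (if true then 5 else 5))))
step 8: [if@1.1.1] (true && (false || (8 < 5)))
step 9: [delta@1.1] (true && (false || false))
step 10: [delta@1] (true && false)
step 11: [delta@root] false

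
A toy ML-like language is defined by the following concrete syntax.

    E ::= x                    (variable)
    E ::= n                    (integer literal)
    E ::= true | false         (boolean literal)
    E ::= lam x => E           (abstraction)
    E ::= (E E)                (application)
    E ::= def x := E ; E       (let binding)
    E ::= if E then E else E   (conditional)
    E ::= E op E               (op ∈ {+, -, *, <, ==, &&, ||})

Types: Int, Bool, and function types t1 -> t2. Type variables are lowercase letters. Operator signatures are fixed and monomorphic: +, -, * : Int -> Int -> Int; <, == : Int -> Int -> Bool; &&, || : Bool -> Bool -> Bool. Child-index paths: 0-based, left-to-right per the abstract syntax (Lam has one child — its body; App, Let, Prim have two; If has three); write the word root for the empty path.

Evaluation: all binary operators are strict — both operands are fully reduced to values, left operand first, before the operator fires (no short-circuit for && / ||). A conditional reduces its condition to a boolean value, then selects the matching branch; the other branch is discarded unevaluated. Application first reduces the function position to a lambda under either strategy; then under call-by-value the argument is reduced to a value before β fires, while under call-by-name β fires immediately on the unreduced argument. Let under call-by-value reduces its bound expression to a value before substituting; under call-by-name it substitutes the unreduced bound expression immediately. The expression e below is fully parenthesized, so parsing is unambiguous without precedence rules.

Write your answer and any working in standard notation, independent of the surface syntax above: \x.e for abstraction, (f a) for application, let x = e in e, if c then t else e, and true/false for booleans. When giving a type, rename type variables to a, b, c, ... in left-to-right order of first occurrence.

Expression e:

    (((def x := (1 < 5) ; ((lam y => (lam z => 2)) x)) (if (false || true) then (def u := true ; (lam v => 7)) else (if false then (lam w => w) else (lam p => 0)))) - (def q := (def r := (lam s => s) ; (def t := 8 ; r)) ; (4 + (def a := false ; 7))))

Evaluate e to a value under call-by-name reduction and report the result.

Working:
step 0: (((let x = (1 < 5) in ((\y.(\z.2)) x)) (if (false || true) then (let u = true in (\v.7)) else (if false then (\w.w) else (\p.0)))) - (let q = (let r = (\s.s) in (let t = 8 in r)) in (4 + (let a = false in 7))))
step 1: [let@0.0] ((((\y.(\z.2)) (1 < 5)) (if (false || true) then (let u = true in (\v.7)) else (if false then (\w.w) else (\p.0)))) - (let q = (let r = (\s.s) in (let t = 8 in r)) in (4 + (let a = false in 7))))
step 2: [beta@0.0] (((\z.2) (if (false || true) then (let u = true in (\v.7)) else (if false then (\w.w) else (\p.0)))) - (let q = (let r = (\s.s) in (let t = 8 in r)) in (4 + (let a = false in 7))))
step 3: [beta@0] (2 - (let q = (let r = (\s.s) in (let t = 8 in r)) in (4 + (let a = false in 7))))
step 4: [let@1] (2 - (4 + (let a = false in 7)))
step 5: [let@1.1] (2 - (4 + 7))
step 6: [delta@1] (2 - 11)
step 7: [delta@root] -9

Answer: -9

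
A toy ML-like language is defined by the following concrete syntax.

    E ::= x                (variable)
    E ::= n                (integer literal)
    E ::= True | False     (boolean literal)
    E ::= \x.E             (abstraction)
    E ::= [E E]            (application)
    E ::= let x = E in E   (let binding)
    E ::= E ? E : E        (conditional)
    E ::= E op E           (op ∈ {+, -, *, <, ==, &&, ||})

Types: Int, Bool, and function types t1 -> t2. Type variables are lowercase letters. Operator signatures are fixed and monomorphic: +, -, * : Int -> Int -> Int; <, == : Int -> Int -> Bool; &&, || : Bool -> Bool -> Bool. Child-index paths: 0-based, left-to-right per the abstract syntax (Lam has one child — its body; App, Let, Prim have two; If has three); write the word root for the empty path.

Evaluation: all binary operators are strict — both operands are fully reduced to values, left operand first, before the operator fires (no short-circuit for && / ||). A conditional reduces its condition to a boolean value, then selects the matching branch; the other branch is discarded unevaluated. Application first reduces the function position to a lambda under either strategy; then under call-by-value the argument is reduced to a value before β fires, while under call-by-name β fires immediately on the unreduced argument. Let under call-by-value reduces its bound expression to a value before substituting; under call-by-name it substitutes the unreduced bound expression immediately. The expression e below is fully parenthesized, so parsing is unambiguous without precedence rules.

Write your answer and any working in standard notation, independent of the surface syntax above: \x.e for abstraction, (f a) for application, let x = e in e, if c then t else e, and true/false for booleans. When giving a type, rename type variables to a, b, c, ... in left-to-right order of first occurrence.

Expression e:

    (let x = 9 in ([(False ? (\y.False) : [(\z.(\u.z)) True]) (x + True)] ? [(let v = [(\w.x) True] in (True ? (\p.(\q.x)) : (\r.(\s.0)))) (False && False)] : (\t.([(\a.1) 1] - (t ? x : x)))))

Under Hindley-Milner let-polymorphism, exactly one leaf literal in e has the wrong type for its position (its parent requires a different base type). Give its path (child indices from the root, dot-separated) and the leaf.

Answer: 1.0.1.1 : true

Trace:
let x : Int
  unify Bool ~ Bool
\y._ : a -> Bool
z : b
\u._ : c -> b
\z._ : b -> c -> b
  unify b -> c -> b ~ Bool -> d
  unify b ~ Bool
  unify c -> Bool ~ d
_ _ : c -> Bool
  unify a -> Bool ~ c -> Bool
  unify a ~ c
  unify Bool ~ Bool
x : Int
  unify Int ~ Int
  unify Bool ~ Int
  FAIL: mismatch Bool ~ Int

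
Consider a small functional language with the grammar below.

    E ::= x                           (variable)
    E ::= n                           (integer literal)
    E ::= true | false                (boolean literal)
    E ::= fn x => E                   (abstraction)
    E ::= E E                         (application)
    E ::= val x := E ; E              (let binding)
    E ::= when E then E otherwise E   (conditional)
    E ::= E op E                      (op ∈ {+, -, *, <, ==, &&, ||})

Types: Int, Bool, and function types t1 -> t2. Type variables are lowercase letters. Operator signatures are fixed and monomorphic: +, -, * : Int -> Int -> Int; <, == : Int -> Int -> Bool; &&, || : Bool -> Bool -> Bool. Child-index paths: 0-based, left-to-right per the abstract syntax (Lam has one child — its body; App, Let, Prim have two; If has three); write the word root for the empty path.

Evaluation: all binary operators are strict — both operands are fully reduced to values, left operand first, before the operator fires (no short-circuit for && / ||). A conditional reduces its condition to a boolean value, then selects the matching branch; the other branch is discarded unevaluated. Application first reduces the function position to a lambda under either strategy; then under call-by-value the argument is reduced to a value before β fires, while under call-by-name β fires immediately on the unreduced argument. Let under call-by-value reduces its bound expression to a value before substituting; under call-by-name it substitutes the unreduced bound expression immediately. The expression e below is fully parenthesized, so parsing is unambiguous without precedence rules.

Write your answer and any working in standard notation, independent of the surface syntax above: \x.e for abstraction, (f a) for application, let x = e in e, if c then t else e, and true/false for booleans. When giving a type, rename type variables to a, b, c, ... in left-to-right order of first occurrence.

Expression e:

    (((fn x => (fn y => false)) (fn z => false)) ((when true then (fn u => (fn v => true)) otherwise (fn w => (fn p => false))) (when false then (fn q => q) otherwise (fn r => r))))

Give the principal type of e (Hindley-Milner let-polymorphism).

Answer: Bool

Working:
\y._ : b -> Bool
\x._ : a -> b -> Bool
\z._ : c -> Bool
  unify a -> b -> Bool ~ (c -> Bool) -> d
  unify a ~ c -> Bool
  unify b -> Bool ~ d
_ _ : b -> Bool
  unify Bool ~ Bool
\v._ : f -> Bool
\u._ : e -> f -> Bool
\p._ : h -> Bool
\w._ : g -> h -> Bool
  unify e -> f -> Bool ~ g -> h -> Bool
  unify e ~ g
  unify f -> Bool ~ h -> Bool
  unify f ~ h
  unify Bool ~ Bool
  unify Bool ~ Bool
q : i
\q._ : i -> i
r : j
\r._ : j -> j
  unify i -> i ~ j -> j
  unify i ~ j
  unify j ~ j
  unify g -> h -> Bool ~ (j -> j) -> k
  unify g ~ j -> j
  unify h -> Bool ~ k
_ _ : h -> Bool
  unify b -> Bool ~ (h -> Bool) -> l
  unify b ~ h -> Bool
  unify Bool ~ l
_ _ : Bool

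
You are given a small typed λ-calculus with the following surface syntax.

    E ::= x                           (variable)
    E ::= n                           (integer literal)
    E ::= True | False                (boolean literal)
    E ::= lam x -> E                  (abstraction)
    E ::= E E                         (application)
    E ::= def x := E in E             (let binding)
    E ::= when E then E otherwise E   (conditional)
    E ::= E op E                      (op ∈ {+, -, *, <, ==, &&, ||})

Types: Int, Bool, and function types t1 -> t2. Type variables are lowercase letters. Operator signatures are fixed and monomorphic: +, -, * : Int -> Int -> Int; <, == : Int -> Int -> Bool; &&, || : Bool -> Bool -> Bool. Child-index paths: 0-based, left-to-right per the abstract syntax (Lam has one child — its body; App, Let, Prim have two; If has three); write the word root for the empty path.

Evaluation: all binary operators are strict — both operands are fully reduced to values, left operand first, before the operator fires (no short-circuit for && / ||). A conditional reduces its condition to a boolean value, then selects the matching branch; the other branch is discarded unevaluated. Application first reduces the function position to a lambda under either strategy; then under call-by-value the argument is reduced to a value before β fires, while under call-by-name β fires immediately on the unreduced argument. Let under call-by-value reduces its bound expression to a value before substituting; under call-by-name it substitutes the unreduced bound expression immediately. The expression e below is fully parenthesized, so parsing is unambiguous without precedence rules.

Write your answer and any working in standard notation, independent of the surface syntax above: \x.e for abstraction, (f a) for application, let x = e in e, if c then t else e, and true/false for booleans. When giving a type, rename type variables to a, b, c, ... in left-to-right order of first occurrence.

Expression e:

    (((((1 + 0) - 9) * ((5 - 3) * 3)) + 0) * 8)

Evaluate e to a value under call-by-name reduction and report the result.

Trace:
step 0: (((((1 + 0) - 9) * ((5 - 3) * 3)) + 0) * 8)
step 1: [delta@0.0.0.0] ((((1 - 9) * ((5 - 3) * 3)) + 0) * 8)
step 2: [delta@0.0.0] (((-8 * ((5 - 3) * 3)) + 0) * 8)
step 3: [delta@0.0.1.0] (((-8 * (2 * 3)) + 0) * 8)
step 4: [delta@0.0.1] (((-8 * 6) + 0) * 8)
step 5: [delta@0.0] ((-48 + 0) * 8)
step 6: [delta@0] (-48 * 8)
step 7: [delta@root] -384

Answer: -384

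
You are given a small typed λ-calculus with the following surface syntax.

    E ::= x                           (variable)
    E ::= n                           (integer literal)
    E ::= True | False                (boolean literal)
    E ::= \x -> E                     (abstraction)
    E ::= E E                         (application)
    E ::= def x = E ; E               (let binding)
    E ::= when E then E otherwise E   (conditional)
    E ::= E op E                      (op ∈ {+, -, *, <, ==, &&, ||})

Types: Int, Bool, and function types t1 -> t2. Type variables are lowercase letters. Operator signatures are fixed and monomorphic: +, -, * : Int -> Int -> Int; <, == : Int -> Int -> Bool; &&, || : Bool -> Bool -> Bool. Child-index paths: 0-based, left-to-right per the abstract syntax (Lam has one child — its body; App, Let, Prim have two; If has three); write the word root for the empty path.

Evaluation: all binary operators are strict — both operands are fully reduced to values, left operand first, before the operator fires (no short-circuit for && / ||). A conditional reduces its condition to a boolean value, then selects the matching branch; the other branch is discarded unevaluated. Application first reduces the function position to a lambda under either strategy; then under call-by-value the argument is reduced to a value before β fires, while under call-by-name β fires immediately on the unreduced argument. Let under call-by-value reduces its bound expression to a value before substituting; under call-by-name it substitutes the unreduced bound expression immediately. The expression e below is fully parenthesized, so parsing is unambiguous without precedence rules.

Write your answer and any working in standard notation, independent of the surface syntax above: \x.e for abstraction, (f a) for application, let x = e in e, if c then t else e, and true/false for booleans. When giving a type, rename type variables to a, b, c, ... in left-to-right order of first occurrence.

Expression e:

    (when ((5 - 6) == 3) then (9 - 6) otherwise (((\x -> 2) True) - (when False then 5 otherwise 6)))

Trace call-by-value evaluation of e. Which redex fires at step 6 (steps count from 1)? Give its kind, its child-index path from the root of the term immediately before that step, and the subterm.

Answer: delta at root : (2 - 6)

Trace:
step 0: (if ((5 - 6) == 3) then (9 - 6) else (((\x.2) true) - (if false then 5 else 6)))
step 1: [delta@0.0] (if (-1 == 3) then (9 - 6) else (((\x.2) true) - (if false then 5 else 6)))
step 2: [delta@0] (if false then (9 - 6) else (((\x.2) true) - (if false then 5 else 6)))
step 3: [if@root] (((\x.2) true) - (if false then 5 else 6))
step 4: [beta@0] (2 - (if false then 5 else 6))
step 5: [if@1] (2 - 6)
step 6: [delta@root] -4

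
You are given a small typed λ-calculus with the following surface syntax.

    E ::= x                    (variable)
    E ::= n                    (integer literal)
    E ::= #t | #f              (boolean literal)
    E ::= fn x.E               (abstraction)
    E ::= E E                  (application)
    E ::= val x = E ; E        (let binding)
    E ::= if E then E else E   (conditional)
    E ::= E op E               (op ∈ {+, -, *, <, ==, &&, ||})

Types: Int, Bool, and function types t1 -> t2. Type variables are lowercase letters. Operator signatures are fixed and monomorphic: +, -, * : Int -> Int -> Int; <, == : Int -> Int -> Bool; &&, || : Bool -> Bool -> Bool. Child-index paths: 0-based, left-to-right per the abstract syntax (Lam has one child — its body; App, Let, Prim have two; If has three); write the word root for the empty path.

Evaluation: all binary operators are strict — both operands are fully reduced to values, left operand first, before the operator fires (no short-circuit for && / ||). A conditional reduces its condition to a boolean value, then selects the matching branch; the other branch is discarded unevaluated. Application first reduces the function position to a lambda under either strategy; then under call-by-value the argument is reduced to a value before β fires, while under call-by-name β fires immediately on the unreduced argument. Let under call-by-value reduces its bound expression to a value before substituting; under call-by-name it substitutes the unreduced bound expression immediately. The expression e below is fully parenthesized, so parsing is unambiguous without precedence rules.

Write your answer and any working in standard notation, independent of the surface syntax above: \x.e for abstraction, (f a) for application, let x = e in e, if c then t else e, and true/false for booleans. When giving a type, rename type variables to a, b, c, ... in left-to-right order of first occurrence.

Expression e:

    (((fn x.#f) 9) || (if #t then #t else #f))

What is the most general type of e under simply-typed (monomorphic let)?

Answer: Bool

Trace:
\x._ : a -> Bool
  unify a -> Bool ~ Int -> b
  unify a ~ Int
  unify Bool ~ b
_ _ : Bool
  unify Bool ~ Bool
  unify Bool ~ Bool
  unify Bool ~ Bool
  unify Bool ~ Bool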